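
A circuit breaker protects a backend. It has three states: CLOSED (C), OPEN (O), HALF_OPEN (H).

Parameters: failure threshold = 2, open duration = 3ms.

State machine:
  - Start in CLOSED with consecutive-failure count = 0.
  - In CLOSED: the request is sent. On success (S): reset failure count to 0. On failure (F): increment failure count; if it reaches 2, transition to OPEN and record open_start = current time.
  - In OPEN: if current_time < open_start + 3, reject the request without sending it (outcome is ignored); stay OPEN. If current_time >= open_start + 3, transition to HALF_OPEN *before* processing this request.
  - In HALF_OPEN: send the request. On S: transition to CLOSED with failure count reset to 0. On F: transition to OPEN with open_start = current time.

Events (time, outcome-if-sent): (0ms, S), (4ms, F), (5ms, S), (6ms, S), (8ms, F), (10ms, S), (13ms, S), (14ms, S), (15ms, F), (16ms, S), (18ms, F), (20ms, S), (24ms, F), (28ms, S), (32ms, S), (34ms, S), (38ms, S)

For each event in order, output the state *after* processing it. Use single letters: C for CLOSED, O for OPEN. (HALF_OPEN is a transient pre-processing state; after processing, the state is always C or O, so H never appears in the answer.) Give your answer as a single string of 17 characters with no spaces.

Answer: CCCCCCCCCCCCCCCCC

Derivation:
State after each event:
  event#1 t=0ms outcome=S: state=CLOSED
  event#2 t=4ms outcome=F: state=CLOSED
  event#3 t=5ms outcome=S: state=CLOSED
  event#4 t=6ms outcome=S: state=CLOSED
  event#5 t=8ms outcome=F: state=CLOSED
  event#6 t=10ms outcome=S: state=CLOSED
  event#7 t=13ms outcome=S: state=CLOSED
  event#8 t=14ms outcome=S: state=CLOSED
  event#9 t=15ms outcome=F: state=CLOSED
  event#10 t=16ms outcome=S: state=CLOSED
  event#11 t=18ms outcome=F: state=CLOSED
  event#12 t=20ms outcome=S: state=CLOSED
  event#13 t=24ms outcome=F: state=CLOSED
  event#14 t=28ms outcome=S: state=CLOSED
  event#15 t=32ms outcome=S: state=CLOSED
  event#16 t=34ms outcome=S: state=CLOSED
  event#17 t=38ms outcome=S: state=CLOSED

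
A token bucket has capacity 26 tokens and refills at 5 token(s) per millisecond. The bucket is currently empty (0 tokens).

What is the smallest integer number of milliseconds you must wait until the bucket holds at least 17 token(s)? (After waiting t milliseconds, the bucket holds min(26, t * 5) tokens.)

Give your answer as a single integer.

Need t * 5 >= 17, so t >= 17/5.
Smallest integer t = ceil(17/5) = 4.

Answer: 4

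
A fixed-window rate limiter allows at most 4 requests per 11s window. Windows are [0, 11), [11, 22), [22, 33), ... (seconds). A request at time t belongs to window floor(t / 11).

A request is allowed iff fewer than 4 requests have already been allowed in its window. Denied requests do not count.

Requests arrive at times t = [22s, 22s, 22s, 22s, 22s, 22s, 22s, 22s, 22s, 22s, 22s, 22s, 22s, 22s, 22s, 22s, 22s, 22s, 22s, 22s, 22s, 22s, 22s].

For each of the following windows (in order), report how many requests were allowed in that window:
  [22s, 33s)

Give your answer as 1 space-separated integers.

Answer: 4

Derivation:
Processing requests:
  req#1 t=22s (window 2): ALLOW
  req#2 t=22s (window 2): ALLOW
  req#3 t=22s (window 2): ALLOW
  req#4 t=22s (window 2): ALLOW
  req#5 t=22s (window 2): DENY
  req#6 t=22s (window 2): DENY
  req#7 t=22s (window 2): DENY
  req#8 t=22s (window 2): DENY
  req#9 t=22s (window 2): DENY
  req#10 t=22s (window 2): DENY
  req#11 t=22s (window 2): DENY
  req#12 t=22s (window 2): DENY
  req#13 t=22s (window 2): DENY
  req#14 t=22s (window 2): DENY
  req#15 t=22s (window 2): DENY
  req#16 t=22s (window 2): DENY
  req#17 t=22s (window 2): DENY
  req#18 t=22s (window 2): DENY
  req#19 t=22s (window 2): DENY
  req#20 t=22s (window 2): DENY
  req#21 t=22s (window 2): DENY
  req#22 t=22s (window 2): DENY
  req#23 t=22s (window 2): DENY

Allowed counts by window: 4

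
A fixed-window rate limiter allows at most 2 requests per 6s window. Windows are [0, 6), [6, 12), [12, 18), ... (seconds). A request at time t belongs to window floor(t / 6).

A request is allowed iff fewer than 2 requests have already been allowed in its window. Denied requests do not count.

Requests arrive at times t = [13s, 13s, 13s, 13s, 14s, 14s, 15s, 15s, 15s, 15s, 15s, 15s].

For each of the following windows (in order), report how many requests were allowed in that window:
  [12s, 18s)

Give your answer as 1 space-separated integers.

Answer: 2

Derivation:
Processing requests:
  req#1 t=13s (window 2): ALLOW
  req#2 t=13s (window 2): ALLOW
  req#3 t=13s (window 2): DENY
  req#4 t=13s (window 2): DENY
  req#5 t=14s (window 2): DENY
  req#6 t=14s (window 2): DENY
  req#7 t=15s (window 2): DENY
  req#8 t=15s (window 2): DENY
  req#9 t=15s (window 2): DENY
  req#10 t=15s (window 2): DENY
  req#11 t=15s (window 2): DENY
  req#12 t=15s (window 2): DENY

Allowed counts by window: 2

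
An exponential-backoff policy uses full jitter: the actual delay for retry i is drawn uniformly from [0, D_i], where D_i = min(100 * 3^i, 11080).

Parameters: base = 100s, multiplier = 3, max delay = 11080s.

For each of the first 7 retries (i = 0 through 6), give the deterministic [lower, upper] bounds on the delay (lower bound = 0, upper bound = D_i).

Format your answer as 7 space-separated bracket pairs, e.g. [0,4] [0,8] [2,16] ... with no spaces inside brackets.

Answer: [0,100] [0,300] [0,900] [0,2700] [0,8100] [0,11080] [0,11080]

Derivation:
Computing bounds per retry:
  i=0: D_i=min(100*3^0,11080)=100, bounds=[0,100]
  i=1: D_i=min(100*3^1,11080)=300, bounds=[0,300]
  i=2: D_i=min(100*3^2,11080)=900, bounds=[0,900]
  i=3: D_i=min(100*3^3,11080)=2700, bounds=[0,2700]
  i=4: D_i=min(100*3^4,11080)=8100, bounds=[0,8100]
  i=5: D_i=min(100*3^5,11080)=11080, bounds=[0,11080]
  i=6: D_i=min(100*3^6,11080)=11080, bounds=[0,11080]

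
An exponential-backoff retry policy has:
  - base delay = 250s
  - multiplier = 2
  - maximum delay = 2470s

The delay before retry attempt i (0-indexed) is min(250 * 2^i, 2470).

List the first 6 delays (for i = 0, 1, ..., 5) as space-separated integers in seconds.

Answer: 250 500 1000 2000 2470 2470

Derivation:
Computing each delay:
  i=0: min(250*2^0, 2470) = 250
  i=1: min(250*2^1, 2470) = 500
  i=2: min(250*2^2, 2470) = 1000
  i=3: min(250*2^3, 2470) = 2000
  i=4: min(250*2^4, 2470) = 2470
  i=5: min(250*2^5, 2470) = 2470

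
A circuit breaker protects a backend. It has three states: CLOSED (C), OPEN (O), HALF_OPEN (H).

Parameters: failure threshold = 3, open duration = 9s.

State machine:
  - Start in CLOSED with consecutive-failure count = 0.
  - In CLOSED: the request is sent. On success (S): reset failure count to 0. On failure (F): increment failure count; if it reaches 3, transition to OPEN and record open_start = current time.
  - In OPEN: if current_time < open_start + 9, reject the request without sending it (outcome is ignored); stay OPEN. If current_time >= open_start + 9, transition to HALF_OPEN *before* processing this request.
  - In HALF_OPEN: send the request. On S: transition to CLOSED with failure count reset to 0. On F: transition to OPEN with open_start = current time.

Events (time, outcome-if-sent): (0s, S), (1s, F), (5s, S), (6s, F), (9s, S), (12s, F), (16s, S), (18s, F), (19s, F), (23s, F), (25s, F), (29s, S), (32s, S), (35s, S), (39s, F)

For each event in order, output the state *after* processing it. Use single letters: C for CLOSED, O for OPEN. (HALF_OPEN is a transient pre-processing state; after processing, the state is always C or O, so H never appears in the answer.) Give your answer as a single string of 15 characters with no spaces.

Answer: CCCCCCCCCOOOCCC

Derivation:
State after each event:
  event#1 t=0s outcome=S: state=CLOSED
  event#2 t=1s outcome=F: state=CLOSED
  event#3 t=5s outcome=S: state=CLOSED
  event#4 t=6s outcome=F: state=CLOSED
  event#5 t=9s outcome=S: state=CLOSED
  event#6 t=12s outcome=F: state=CLOSED
  event#7 t=16s outcome=S: state=CLOSED
  event#8 t=18s outcome=F: state=CLOSED
  event#9 t=19s outcome=F: state=CLOSED
  event#10 t=23s outcome=F: state=OPEN
  event#11 t=25s outcome=F: state=OPEN
  event#12 t=29s outcome=S: state=OPEN
  event#13 t=32s outcome=S: state=CLOSED
  event#14 t=35s outcome=S: state=CLOSED
  event#15 t=39s outcome=F: state=CLOSED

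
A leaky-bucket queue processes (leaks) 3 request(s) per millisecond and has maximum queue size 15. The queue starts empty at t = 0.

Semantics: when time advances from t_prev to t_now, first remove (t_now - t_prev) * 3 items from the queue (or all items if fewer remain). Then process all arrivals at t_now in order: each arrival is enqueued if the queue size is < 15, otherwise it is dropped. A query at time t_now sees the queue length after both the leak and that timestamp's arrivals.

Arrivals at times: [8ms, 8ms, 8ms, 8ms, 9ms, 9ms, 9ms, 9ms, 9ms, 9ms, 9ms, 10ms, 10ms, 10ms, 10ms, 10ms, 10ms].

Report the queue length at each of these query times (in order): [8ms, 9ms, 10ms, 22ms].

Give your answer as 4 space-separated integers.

Answer: 4 8 11 0

Derivation:
Queue lengths at query times:
  query t=8ms: backlog = 4
  query t=9ms: backlog = 8
  query t=10ms: backlog = 11
  query t=22ms: backlog = 0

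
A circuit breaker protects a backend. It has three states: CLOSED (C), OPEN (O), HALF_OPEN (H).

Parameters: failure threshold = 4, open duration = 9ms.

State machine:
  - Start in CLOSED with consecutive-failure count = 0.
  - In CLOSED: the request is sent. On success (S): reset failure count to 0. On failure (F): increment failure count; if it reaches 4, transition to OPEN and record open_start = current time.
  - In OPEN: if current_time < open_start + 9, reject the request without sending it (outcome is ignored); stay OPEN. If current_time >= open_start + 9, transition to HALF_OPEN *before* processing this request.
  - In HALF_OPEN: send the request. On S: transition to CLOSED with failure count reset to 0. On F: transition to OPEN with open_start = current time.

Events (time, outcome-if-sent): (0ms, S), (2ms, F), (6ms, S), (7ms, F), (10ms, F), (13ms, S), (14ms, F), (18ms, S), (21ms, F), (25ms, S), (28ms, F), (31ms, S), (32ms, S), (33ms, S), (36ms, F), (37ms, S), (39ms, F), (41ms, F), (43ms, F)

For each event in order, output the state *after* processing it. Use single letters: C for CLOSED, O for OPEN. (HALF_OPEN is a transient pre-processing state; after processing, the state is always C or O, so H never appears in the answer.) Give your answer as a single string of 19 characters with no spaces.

Answer: CCCCCCCCCCCCCCCCCCC

Derivation:
State after each event:
  event#1 t=0ms outcome=S: state=CLOSED
  event#2 t=2ms outcome=F: state=CLOSED
  event#3 t=6ms outcome=S: state=CLOSED
  event#4 t=7ms outcome=F: state=CLOSED
  event#5 t=10ms outcome=F: state=CLOSED
  event#6 t=13ms outcome=S: state=CLOSED
  event#7 t=14ms outcome=F: state=CLOSED
  event#8 t=18ms outcome=S: state=CLOSED
  event#9 t=21ms outcome=F: state=CLOSED
  event#10 t=25ms outcome=S: state=CLOSED
  event#11 t=28ms outcome=F: state=CLOSED
  event#12 t=31ms outcome=S: state=CLOSED
  event#13 t=32ms outcome=S: state=CLOSED
  event#14 t=33ms outcome=S: state=CLOSED
  event#15 t=36ms outcome=F: state=CLOSED
  event#16 t=37ms outcome=S: state=CLOSED
  event#17 t=39ms outcome=F: state=CLOSED
  event#18 t=41ms outcome=F: state=CLOSED
  event#19 t=43ms outcome=F: state=CLOSED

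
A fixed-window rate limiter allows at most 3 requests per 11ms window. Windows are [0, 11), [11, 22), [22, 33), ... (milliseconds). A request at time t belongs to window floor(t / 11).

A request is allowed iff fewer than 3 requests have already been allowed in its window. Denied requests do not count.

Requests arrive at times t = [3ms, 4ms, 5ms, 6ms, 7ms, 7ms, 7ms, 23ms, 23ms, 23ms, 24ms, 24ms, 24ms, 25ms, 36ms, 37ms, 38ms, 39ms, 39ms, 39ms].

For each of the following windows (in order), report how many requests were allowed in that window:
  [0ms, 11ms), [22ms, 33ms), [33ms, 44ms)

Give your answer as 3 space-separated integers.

Processing requests:
  req#1 t=3ms (window 0): ALLOW
  req#2 t=4ms (window 0): ALLOW
  req#3 t=5ms (window 0): ALLOW
  req#4 t=6ms (window 0): DENY
  req#5 t=7ms (window 0): DENY
  req#6 t=7ms (window 0): DENY
  req#7 t=7ms (window 0): DENY
  req#8 t=23ms (window 2): ALLOW
  req#9 t=23ms (window 2): ALLOW
  req#10 t=23ms (window 2): ALLOW
  req#11 t=24ms (window 2): DENY
  req#12 t=24ms (window 2): DENY
  req#13 t=24ms (window 2): DENY
  req#14 t=25ms (window 2): DENY
  req#15 t=36ms (window 3): ALLOW
  req#16 t=37ms (window 3): ALLOW
  req#17 t=38ms (window 3): ALLOW
  req#18 t=39ms (window 3): DENY
  req#19 t=39ms (window 3): DENY
  req#20 t=39ms (window 3): DENY

Allowed counts by window: 3 3 3

Answer: 3 3 3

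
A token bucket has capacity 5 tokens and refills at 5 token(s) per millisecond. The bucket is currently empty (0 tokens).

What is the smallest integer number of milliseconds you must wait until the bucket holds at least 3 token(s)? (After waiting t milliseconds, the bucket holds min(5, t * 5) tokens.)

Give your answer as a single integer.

Need t * 5 >= 3, so t >= 3/5.
Smallest integer t = ceil(3/5) = 1.

Answer: 1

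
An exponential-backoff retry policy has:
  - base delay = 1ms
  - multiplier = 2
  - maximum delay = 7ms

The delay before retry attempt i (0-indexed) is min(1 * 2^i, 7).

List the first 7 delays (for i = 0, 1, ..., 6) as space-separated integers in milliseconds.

Computing each delay:
  i=0: min(1*2^0, 7) = 1
  i=1: min(1*2^1, 7) = 2
  i=2: min(1*2^2, 7) = 4
  i=3: min(1*2^3, 7) = 7
  i=4: min(1*2^4, 7) = 7
  i=5: min(1*2^5, 7) = 7
  i=6: min(1*2^6, 7) = 7

Answer: 1 2 4 7 7 7 7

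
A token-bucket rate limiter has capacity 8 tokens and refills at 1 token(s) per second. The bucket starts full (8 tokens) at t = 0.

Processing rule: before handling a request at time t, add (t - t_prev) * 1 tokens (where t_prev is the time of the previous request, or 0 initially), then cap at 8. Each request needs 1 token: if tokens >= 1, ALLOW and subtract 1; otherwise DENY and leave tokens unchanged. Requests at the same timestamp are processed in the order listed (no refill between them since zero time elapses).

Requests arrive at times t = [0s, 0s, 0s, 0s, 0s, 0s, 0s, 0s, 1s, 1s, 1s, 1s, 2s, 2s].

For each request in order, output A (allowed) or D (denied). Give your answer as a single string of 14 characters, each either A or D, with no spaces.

Answer: AAAAAAAAADDDAD

Derivation:
Simulating step by step:
  req#1 t=0s: ALLOW
  req#2 t=0s: ALLOW
  req#3 t=0s: ALLOW
  req#4 t=0s: ALLOW
  req#5 t=0s: ALLOW
  req#6 t=0s: ALLOW
  req#7 t=0s: ALLOW
  req#8 t=0s: ALLOW
  req#9 t=1s: ALLOW
  req#10 t=1s: DENY
  req#11 t=1s: DENY
  req#12 t=1s: DENY
  req#13 t=2s: ALLOW
  req#14 t=2s: DENY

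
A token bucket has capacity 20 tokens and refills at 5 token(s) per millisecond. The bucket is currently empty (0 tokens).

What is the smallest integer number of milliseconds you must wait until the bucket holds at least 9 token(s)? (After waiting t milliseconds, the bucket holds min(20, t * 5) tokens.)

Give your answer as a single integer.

Answer: 2

Derivation:
Need t * 5 >= 9, so t >= 9/5.
Smallest integer t = ceil(9/5) = 2.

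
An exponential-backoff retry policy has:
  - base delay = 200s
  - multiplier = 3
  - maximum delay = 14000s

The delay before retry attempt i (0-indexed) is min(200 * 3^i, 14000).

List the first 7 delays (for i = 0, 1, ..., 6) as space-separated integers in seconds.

Computing each delay:
  i=0: min(200*3^0, 14000) = 200
  i=1: min(200*3^1, 14000) = 600
  i=2: min(200*3^2, 14000) = 1800
  i=3: min(200*3^3, 14000) = 5400
  i=4: min(200*3^4, 14000) = 14000
  i=5: min(200*3^5, 14000) = 14000
  i=6: min(200*3^6, 14000) = 14000

Answer: 200 600 1800 5400 14000 14000 14000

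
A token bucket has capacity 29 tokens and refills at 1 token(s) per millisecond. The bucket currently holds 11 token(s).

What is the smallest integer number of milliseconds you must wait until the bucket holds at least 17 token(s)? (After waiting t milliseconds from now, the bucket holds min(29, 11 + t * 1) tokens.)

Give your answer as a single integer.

Answer: 6

Derivation:
Need 11 + t * 1 >= 17, so t >= 6/1.
Smallest integer t = ceil(6/1) = 6.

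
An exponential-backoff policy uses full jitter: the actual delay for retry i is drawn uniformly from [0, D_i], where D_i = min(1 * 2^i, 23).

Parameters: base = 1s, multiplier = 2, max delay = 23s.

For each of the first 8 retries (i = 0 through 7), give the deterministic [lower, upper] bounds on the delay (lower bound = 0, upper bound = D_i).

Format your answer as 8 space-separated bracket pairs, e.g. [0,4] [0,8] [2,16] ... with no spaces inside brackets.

Computing bounds per retry:
  i=0: D_i=min(1*2^0,23)=1, bounds=[0,1]
  i=1: D_i=min(1*2^1,23)=2, bounds=[0,2]
  i=2: D_i=min(1*2^2,23)=4, bounds=[0,4]
  i=3: D_i=min(1*2^3,23)=8, bounds=[0,8]
  i=4: D_i=min(1*2^4,23)=16, bounds=[0,16]
  i=5: D_i=min(1*2^5,23)=23, bounds=[0,23]
  i=6: D_i=min(1*2^6,23)=23, bounds=[0,23]
  i=7: D_i=min(1*2^7,23)=23, bounds=[0,23]

Answer: [0,1] [0,2] [0,4] [0,8] [0,16] [0,23] [0,23] [0,23]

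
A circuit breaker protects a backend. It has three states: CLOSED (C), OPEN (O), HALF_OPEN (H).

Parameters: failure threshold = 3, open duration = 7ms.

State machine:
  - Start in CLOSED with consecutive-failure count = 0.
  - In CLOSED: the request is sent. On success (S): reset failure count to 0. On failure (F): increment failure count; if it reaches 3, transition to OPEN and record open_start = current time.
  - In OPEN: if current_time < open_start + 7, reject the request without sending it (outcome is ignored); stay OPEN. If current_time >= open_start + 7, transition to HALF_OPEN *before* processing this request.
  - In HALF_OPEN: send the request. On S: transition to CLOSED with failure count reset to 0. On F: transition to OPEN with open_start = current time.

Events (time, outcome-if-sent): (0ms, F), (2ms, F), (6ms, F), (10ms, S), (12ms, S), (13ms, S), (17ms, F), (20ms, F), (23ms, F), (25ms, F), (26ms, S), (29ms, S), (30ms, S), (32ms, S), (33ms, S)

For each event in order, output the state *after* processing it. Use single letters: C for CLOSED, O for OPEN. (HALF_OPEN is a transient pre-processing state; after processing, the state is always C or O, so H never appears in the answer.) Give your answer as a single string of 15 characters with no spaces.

Answer: CCOOOCCCOOOOCCC

Derivation:
State after each event:
  event#1 t=0ms outcome=F: state=CLOSED
  event#2 t=2ms outcome=F: state=CLOSED
  event#3 t=6ms outcome=F: state=OPEN
  event#4 t=10ms outcome=S: state=OPEN
  event#5 t=12ms outcome=S: state=OPEN
  event#6 t=13ms outcome=S: state=CLOSED
  event#7 t=17ms outcome=F: state=CLOSED
  event#8 t=20ms outcome=F: state=CLOSED
  event#9 t=23ms outcome=F: state=OPEN
  event#10 t=25ms outcome=F: state=OPEN
  event#11 t=26ms outcome=S: state=OPEN
  event#12 t=29ms outcome=S: state=OPEN
  event#13 t=30ms outcome=S: state=CLOSED
  event#14 t=32ms outcome=S: state=CLOSED
  event#15 t=33ms outcome=S: state=CLOSED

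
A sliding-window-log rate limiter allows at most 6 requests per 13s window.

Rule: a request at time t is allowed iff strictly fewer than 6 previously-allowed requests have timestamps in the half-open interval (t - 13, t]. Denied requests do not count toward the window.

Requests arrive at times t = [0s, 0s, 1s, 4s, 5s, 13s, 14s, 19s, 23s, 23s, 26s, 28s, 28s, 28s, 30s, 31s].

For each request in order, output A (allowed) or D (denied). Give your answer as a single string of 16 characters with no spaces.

Answer: AAAAAAAAAAAAADDD

Derivation:
Tracking allowed requests in the window:
  req#1 t=0s: ALLOW
  req#2 t=0s: ALLOW
  req#3 t=1s: ALLOW
  req#4 t=4s: ALLOW
  req#5 t=5s: ALLOW
  req#6 t=13s: ALLOW
  req#7 t=14s: ALLOW
  req#8 t=19s: ALLOW
  req#9 t=23s: ALLOW
  req#10 t=23s: ALLOW
  req#11 t=26s: ALLOW
  req#12 t=28s: ALLOW
  req#13 t=28s: ALLOW
  req#14 t=28s: DENY
  req#15 t=30s: DENY
  req#16 t=31s: DENY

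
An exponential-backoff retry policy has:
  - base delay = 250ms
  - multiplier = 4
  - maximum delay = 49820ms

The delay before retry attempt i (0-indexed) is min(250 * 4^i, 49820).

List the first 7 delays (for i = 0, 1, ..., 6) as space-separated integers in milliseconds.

Computing each delay:
  i=0: min(250*4^0, 49820) = 250
  i=1: min(250*4^1, 49820) = 1000
  i=2: min(250*4^2, 49820) = 4000
  i=3: min(250*4^3, 49820) = 16000
  i=4: min(250*4^4, 49820) = 49820
  i=5: min(250*4^5, 49820) = 49820
  i=6: min(250*4^6, 49820) = 49820

Answer: 250 1000 4000 16000 49820 49820 49820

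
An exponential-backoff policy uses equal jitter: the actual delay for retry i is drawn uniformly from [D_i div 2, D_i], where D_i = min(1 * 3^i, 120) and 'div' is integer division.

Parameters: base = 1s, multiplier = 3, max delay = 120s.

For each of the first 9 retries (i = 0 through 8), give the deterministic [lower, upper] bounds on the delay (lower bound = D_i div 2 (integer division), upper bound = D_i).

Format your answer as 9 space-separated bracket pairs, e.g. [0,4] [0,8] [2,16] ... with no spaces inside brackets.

Computing bounds per retry:
  i=0: D_i=min(1*3^0,120)=1, bounds=[0,1]
  i=1: D_i=min(1*3^1,120)=3, bounds=[1,3]
  i=2: D_i=min(1*3^2,120)=9, bounds=[4,9]
  i=3: D_i=min(1*3^3,120)=27, bounds=[13,27]
  i=4: D_i=min(1*3^4,120)=81, bounds=[40,81]
  i=5: D_i=min(1*3^5,120)=120, bounds=[60,120]
  i=6: D_i=min(1*3^6,120)=120, bounds=[60,120]
  i=7: D_i=min(1*3^7,120)=120, bounds=[60,120]
  i=8: D_i=min(1*3^8,120)=120, bounds=[60,120]

Answer: [0,1] [1,3] [4,9] [13,27] [40,81] [60,120] [60,120] [60,120] [60,120]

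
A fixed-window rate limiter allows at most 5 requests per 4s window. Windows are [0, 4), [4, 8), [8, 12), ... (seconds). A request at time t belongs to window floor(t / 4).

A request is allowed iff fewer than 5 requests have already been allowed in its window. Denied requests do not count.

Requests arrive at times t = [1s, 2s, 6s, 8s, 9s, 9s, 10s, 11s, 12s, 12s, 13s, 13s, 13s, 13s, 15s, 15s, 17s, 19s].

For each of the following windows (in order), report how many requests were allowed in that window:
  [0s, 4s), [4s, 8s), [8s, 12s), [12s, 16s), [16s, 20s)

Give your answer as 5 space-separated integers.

Processing requests:
  req#1 t=1s (window 0): ALLOW
  req#2 t=2s (window 0): ALLOW
  req#3 t=6s (window 1): ALLOW
  req#4 t=8s (window 2): ALLOW
  req#5 t=9s (window 2): ALLOW
  req#6 t=9s (window 2): ALLOW
  req#7 t=10s (window 2): ALLOW
  req#8 t=11s (window 2): ALLOW
  req#9 t=12s (window 3): ALLOW
  req#10 t=12s (window 3): ALLOW
  req#11 t=13s (window 3): ALLOW
  req#12 t=13s (window 3): ALLOW
  req#13 t=13s (window 3): ALLOW
  req#14 t=13s (window 3): DENY
  req#15 t=15s (window 3): DENY
  req#16 t=15s (window 3): DENY
  req#17 t=17s (window 4): ALLOW
  req#18 t=19s (window 4): ALLOW

Allowed counts by window: 2 1 5 5 2

Answer: 2 1 5 5 2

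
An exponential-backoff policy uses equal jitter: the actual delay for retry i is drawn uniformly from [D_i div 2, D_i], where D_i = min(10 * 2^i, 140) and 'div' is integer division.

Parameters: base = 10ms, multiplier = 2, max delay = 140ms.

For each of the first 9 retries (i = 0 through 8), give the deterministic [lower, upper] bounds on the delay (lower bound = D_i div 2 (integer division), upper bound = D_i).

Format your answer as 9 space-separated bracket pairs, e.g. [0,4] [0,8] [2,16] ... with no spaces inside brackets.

Answer: [5,10] [10,20] [20,40] [40,80] [70,140] [70,140] [70,140] [70,140] [70,140]

Derivation:
Computing bounds per retry:
  i=0: D_i=min(10*2^0,140)=10, bounds=[5,10]
  i=1: D_i=min(10*2^1,140)=20, bounds=[10,20]
  i=2: D_i=min(10*2^2,140)=40, bounds=[20,40]
  i=3: D_i=min(10*2^3,140)=80, bounds=[40,80]
  i=4: D_i=min(10*2^4,140)=140, bounds=[70,140]
  i=5: D_i=min(10*2^5,140)=140, bounds=[70,140]
  i=6: D_i=min(10*2^6,140)=140, bounds=[70,140]
  i=7: D_i=min(10*2^7,140)=140, bounds=[70,140]
  i=8: D_i=min(10*2^8,140)=140, bounds=[70,140]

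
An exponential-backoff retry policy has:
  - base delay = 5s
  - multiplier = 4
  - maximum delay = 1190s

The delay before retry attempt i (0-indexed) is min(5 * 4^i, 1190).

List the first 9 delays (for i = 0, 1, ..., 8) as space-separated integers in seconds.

Answer: 5 20 80 320 1190 1190 1190 1190 1190

Derivation:
Computing each delay:
  i=0: min(5*4^0, 1190) = 5
  i=1: min(5*4^1, 1190) = 20
  i=2: min(5*4^2, 1190) = 80
  i=3: min(5*4^3, 1190) = 320
  i=4: min(5*4^4, 1190) = 1190
  i=5: min(5*4^5, 1190) = 1190
  i=6: min(5*4^6, 1190) = 1190
  i=7: min(5*4^7, 1190) = 1190
  i=8: min(5*4^8, 1190) = 1190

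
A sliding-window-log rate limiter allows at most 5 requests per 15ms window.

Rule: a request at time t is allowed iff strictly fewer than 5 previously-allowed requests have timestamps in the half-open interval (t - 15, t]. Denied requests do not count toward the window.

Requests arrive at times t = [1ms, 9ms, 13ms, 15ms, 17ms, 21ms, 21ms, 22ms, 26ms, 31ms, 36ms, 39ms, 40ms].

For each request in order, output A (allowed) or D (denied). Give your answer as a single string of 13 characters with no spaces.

Tracking allowed requests in the window:
  req#1 t=1ms: ALLOW
  req#2 t=9ms: ALLOW
  req#3 t=13ms: ALLOW
  req#4 t=15ms: ALLOW
  req#5 t=17ms: ALLOW
  req#6 t=21ms: ALLOW
  req#7 t=21ms: DENY
  req#8 t=22ms: DENY
  req#9 t=26ms: ALLOW
  req#10 t=31ms: ALLOW
  req#11 t=36ms: ALLOW
  req#12 t=39ms: ALLOW
  req#13 t=40ms: ALLOW

Answer: AAAAAADDAAAAA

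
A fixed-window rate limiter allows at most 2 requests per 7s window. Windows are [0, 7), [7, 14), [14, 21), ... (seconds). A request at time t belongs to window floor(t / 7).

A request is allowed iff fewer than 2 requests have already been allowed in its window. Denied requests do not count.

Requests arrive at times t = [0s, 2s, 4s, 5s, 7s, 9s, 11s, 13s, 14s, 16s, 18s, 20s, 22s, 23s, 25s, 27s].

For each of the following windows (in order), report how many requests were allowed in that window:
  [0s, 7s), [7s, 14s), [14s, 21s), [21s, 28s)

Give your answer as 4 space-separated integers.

Processing requests:
  req#1 t=0s (window 0): ALLOW
  req#2 t=2s (window 0): ALLOW
  req#3 t=4s (window 0): DENY
  req#4 t=5s (window 0): DENY
  req#5 t=7s (window 1): ALLOW
  req#6 t=9s (window 1): ALLOW
  req#7 t=11s (window 1): DENY
  req#8 t=13s (window 1): DENY
  req#9 t=14s (window 2): ALLOW
  req#10 t=16s (window 2): ALLOW
  req#11 t=18s (window 2): DENY
  req#12 t=20s (window 2): DENY
  req#13 t=22s (window 3): ALLOW
  req#14 t=23s (window 3): ALLOW
  req#15 t=25s (window 3): DENY
  req#16 t=27s (window 3): DENY

Allowed counts by window: 2 2 2 2

Answer: 2 2 2 2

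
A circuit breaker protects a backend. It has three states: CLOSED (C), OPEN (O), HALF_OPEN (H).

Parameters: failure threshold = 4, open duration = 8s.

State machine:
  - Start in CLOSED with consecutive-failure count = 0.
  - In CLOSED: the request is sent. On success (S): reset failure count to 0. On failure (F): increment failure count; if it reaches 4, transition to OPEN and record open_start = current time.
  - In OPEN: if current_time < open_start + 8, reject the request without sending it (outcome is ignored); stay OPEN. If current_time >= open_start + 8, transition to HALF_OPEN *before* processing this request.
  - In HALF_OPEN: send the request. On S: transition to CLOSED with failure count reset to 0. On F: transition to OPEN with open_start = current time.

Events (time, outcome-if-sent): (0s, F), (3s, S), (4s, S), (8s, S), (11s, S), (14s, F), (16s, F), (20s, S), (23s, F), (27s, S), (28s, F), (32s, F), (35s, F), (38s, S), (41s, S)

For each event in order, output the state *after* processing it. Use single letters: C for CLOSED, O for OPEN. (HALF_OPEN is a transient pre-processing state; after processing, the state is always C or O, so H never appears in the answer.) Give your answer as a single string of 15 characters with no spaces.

Answer: CCCCCCCCCCCCCCC

Derivation:
State after each event:
  event#1 t=0s outcome=F: state=CLOSED
  event#2 t=3s outcome=S: state=CLOSED
  event#3 t=4s outcome=S: state=CLOSED
  event#4 t=8s outcome=S: state=CLOSED
  event#5 t=11s outcome=S: state=CLOSED
  event#6 t=14s outcome=F: state=CLOSED
  event#7 t=16s outcome=F: state=CLOSED
  event#8 t=20s outcome=S: state=CLOSED
  event#9 t=23s outcome=F: state=CLOSED
  event#10 t=27s outcome=S: state=CLOSED
  event#11 t=28s outcome=F: state=CLOSED
  event#12 t=32s outcome=F: state=CLOSED
  event#13 t=35s outcome=F: state=CLOSED
  event#14 t=38s outcome=S: state=CLOSED
  event#15 t=41s outcome=S: state=CLOSED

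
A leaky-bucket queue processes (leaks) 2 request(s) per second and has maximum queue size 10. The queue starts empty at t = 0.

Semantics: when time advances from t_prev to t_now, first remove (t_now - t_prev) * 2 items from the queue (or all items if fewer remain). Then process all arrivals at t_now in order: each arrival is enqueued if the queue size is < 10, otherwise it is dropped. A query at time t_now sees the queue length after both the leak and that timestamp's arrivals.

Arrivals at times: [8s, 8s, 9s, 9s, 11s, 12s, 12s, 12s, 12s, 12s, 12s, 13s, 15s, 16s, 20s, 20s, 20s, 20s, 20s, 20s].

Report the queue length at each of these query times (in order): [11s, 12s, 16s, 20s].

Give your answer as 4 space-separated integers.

Queue lengths at query times:
  query t=11s: backlog = 1
  query t=12s: backlog = 6
  query t=16s: backlog = 1
  query t=20s: backlog = 6

Answer: 1 6 1 6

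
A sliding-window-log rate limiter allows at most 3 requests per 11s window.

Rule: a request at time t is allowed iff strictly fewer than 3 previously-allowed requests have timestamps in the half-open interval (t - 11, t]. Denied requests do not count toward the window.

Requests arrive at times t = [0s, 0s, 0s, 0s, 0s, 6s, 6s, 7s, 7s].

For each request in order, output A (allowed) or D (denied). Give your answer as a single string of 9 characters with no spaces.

Answer: AAADDDDDD

Derivation:
Tracking allowed requests in the window:
  req#1 t=0s: ALLOW
  req#2 t=0s: ALLOW
  req#3 t=0s: ALLOW
  req#4 t=0s: DENY
  req#5 t=0s: DENY
  req#6 t=6s: DENY
  req#7 t=6s: DENY
  req#8 t=7s: DENY
  req#9 t=7s: DENY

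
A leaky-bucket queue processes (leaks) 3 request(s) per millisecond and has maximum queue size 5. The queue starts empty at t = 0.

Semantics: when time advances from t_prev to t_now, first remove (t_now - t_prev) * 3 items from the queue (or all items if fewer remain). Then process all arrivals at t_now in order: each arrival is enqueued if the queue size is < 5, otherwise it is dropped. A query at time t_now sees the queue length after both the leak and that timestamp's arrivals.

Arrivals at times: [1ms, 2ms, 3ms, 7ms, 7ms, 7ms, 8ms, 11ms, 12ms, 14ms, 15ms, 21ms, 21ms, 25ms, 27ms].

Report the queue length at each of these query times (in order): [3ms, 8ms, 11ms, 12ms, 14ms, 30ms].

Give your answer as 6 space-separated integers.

Answer: 1 1 1 1 1 0

Derivation:
Queue lengths at query times:
  query t=3ms: backlog = 1
  query t=8ms: backlog = 1
  query t=11ms: backlog = 1
  query t=12ms: backlog = 1
  query t=14ms: backlog = 1
  query t=30ms: backlog = 0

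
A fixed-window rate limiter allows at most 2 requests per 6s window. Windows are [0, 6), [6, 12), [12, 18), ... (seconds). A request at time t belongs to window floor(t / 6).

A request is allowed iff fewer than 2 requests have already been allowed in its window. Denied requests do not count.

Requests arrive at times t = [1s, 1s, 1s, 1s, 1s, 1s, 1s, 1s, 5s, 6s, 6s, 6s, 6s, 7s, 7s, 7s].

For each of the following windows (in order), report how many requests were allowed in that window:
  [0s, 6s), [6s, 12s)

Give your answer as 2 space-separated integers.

Answer: 2 2

Derivation:
Processing requests:
  req#1 t=1s (window 0): ALLOW
  req#2 t=1s (window 0): ALLOW
  req#3 t=1s (window 0): DENY
  req#4 t=1s (window 0): DENY
  req#5 t=1s (window 0): DENY
  req#6 t=1s (window 0): DENY
  req#7 t=1s (window 0): DENY
  req#8 t=1s (window 0): DENY
  req#9 t=5s (window 0): DENY
  req#10 t=6s (window 1): ALLOW
  req#11 t=6s (window 1): ALLOW
  req#12 t=6s (window 1): DENY
  req#13 t=6s (window 1): DENY
  req#14 t=7s (window 1): DENY
  req#15 t=7s (window 1): DENY
  req#16 t=7s (window 1): DENY

Allowed counts by window: 2 2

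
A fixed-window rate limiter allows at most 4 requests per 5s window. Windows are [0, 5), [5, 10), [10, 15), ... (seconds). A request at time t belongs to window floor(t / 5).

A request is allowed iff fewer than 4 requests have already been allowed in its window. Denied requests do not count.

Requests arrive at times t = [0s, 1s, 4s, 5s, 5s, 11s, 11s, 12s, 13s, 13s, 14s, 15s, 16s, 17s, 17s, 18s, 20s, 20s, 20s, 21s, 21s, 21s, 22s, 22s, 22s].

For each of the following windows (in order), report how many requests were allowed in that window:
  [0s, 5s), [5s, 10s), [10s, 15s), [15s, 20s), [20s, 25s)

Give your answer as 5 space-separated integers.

Answer: 3 2 4 4 4

Derivation:
Processing requests:
  req#1 t=0s (window 0): ALLOW
  req#2 t=1s (window 0): ALLOW
  req#3 t=4s (window 0): ALLOW
  req#4 t=5s (window 1): ALLOW
  req#5 t=5s (window 1): ALLOW
  req#6 t=11s (window 2): ALLOW
  req#7 t=11s (window 2): ALLOW
  req#8 t=12s (window 2): ALLOW
  req#9 t=13s (window 2): ALLOW
  req#10 t=13s (window 2): DENY
  req#11 t=14s (window 2): DENY
  req#12 t=15s (window 3): ALLOW
  req#13 t=16s (window 3): ALLOW
  req#14 t=17s (window 3): ALLOW
  req#15 t=17s (window 3): ALLOW
  req#16 t=18s (window 3): DENY
  req#17 t=20s (window 4): ALLOW
  req#18 t=20s (window 4): ALLOW
  req#19 t=20s (window 4): ALLOW
  req#20 t=21s (window 4): ALLOW
  req#21 t=21s (window 4): DENY
  req#22 t=21s (window 4): DENY
  req#23 t=22s (window 4): DENY
  req#24 t=22s (window 4): DENY
  req#25 t=22s (window 4): DENY

Allowed counts by window: 3 2 4 4 4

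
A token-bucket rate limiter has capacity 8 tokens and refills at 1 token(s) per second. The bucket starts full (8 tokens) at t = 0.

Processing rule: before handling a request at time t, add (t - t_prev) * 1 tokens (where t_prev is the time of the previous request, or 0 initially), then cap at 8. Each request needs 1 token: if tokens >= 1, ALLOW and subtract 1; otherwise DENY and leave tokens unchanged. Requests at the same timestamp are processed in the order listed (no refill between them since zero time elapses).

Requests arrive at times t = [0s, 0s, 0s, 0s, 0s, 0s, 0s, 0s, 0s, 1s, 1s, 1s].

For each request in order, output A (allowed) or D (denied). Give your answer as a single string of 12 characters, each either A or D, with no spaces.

Simulating step by step:
  req#1 t=0s: ALLOW
  req#2 t=0s: ALLOW
  req#3 t=0s: ALLOW
  req#4 t=0s: ALLOW
  req#5 t=0s: ALLOW
  req#6 t=0s: ALLOW
  req#7 t=0s: ALLOW
  req#8 t=0s: ALLOW
  req#9 t=0s: DENY
  req#10 t=1s: ALLOW
  req#11 t=1s: DENY
  req#12 t=1s: DENY

Answer: AAAAAAAADADD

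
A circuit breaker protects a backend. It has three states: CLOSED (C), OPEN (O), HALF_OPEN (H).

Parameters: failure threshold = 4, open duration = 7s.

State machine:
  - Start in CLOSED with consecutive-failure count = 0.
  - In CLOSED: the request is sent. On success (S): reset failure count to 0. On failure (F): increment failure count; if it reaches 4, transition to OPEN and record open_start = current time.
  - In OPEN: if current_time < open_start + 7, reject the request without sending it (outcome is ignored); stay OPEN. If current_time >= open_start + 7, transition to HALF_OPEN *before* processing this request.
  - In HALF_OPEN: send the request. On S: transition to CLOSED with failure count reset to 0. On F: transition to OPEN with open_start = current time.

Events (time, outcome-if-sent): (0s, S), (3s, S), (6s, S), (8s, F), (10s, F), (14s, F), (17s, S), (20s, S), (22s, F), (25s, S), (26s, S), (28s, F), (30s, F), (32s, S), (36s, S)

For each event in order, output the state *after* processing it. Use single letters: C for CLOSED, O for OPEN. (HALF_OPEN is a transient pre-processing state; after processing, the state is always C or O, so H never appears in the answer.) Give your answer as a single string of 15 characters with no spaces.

State after each event:
  event#1 t=0s outcome=S: state=CLOSED
  event#2 t=3s outcome=S: state=CLOSED
  event#3 t=6s outcome=S: state=CLOSED
  event#4 t=8s outcome=F: state=CLOSED
  event#5 t=10s outcome=F: state=CLOSED
  event#6 t=14s outcome=F: state=CLOSED
  event#7 t=17s outcome=S: state=CLOSED
  event#8 t=20s outcome=S: state=CLOSED
  event#9 t=22s outcome=F: state=CLOSED
  event#10 t=25s outcome=S: state=CLOSED
  event#11 t=26s outcome=S: state=CLOSED
  event#12 t=28s outcome=F: state=CLOSED
  event#13 t=30s outcome=F: state=CLOSED
  event#14 t=32s outcome=S: state=CLOSED
  event#15 t=36s outcome=S: state=CLOSED

Answer: CCCCCCCCCCCCCCC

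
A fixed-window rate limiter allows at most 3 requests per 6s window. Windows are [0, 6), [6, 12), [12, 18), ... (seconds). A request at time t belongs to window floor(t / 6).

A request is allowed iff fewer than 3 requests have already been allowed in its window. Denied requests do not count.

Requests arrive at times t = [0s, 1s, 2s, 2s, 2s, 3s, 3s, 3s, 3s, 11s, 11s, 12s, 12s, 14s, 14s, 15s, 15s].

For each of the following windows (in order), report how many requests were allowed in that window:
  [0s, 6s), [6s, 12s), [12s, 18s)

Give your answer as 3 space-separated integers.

Processing requests:
  req#1 t=0s (window 0): ALLOW
  req#2 t=1s (window 0): ALLOW
  req#3 t=2s (window 0): ALLOW
  req#4 t=2s (window 0): DENY
  req#5 t=2s (window 0): DENY
  req#6 t=3s (window 0): DENY
  req#7 t=3s (window 0): DENY
  req#8 t=3s (window 0): DENY
  req#9 t=3s (window 0): DENY
  req#10 t=11s (window 1): ALLOW
  req#11 t=11s (window 1): ALLOW
  req#12 t=12s (window 2): ALLOW
  req#13 t=12s (window 2): ALLOW
  req#14 t=14s (window 2): ALLOW
  req#15 t=14s (window 2): DENY
  req#16 t=15s (window 2): DENY
  req#17 t=15s (window 2): DENY

Allowed counts by window: 3 2 3

Answer: 3 2 3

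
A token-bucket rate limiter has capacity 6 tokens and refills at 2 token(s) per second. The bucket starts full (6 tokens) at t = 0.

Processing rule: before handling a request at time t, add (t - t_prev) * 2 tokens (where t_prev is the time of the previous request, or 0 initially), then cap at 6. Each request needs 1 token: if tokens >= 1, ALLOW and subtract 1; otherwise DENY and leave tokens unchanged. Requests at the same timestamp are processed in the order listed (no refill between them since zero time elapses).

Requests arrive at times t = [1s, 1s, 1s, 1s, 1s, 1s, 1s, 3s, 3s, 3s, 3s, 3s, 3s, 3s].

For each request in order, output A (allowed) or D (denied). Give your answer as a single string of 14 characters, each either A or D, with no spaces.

Simulating step by step:
  req#1 t=1s: ALLOW
  req#2 t=1s: ALLOW
  req#3 t=1s: ALLOW
  req#4 t=1s: ALLOW
  req#5 t=1s: ALLOW
  req#6 t=1s: ALLOW
  req#7 t=1s: DENY
  req#8 t=3s: ALLOW
  req#9 t=3s: ALLOW
  req#10 t=3s: ALLOW
  req#11 t=3s: ALLOW
  req#12 t=3s: DENY
  req#13 t=3s: DENY
  req#14 t=3s: DENY

Answer: AAAAAADAAAADDD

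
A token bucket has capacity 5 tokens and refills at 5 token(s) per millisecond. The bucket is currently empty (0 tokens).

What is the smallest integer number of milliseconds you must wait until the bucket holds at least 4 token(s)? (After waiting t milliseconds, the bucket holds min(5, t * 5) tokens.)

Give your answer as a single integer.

Answer: 1

Derivation:
Need t * 5 >= 4, so t >= 4/5.
Smallest integer t = ceil(4/5) = 1.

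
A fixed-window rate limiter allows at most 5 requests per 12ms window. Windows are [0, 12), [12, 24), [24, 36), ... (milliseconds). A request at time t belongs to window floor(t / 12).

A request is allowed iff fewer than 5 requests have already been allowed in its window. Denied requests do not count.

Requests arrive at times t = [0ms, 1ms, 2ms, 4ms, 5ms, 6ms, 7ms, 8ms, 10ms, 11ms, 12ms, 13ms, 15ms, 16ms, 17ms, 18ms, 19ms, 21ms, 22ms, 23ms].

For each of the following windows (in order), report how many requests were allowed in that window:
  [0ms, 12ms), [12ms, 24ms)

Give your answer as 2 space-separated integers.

Answer: 5 5

Derivation:
Processing requests:
  req#1 t=0ms (window 0): ALLOW
  req#2 t=1ms (window 0): ALLOW
  req#3 t=2ms (window 0): ALLOW
  req#4 t=4ms (window 0): ALLOW
  req#5 t=5ms (window 0): ALLOW
  req#6 t=6ms (window 0): DENY
  req#7 t=7ms (window 0): DENY
  req#8 t=8ms (window 0): DENY
  req#9 t=10ms (window 0): DENY
  req#10 t=11ms (window 0): DENY
  req#11 t=12ms (window 1): ALLOW
  req#12 t=13ms (window 1): ALLOW
  req#13 t=15ms (window 1): ALLOW
  req#14 t=16ms (window 1): ALLOW
  req#15 t=17ms (window 1): ALLOW
  req#16 t=18ms (window 1): DENY
  req#17 t=19ms (window 1): DENY
  req#18 t=21ms (window 1): DENY
  req#19 t=22ms (window 1): DENY
  req#20 t=23ms (window 1): DENY

Allowed counts by window: 5 5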